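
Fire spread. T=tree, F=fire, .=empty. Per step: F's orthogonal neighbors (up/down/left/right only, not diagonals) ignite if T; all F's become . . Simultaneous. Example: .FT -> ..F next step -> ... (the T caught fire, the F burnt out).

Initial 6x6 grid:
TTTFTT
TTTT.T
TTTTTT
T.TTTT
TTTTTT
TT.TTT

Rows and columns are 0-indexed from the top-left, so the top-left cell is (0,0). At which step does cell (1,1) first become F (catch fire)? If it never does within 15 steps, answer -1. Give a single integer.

Step 1: cell (1,1)='T' (+3 fires, +1 burnt)
Step 2: cell (1,1)='T' (+4 fires, +3 burnt)
Step 3: cell (1,1)='F' (+6 fires, +4 burnt)
  -> target ignites at step 3
Step 4: cell (1,1)='.' (+6 fires, +6 burnt)
Step 5: cell (1,1)='.' (+5 fires, +6 burnt)
Step 6: cell (1,1)='.' (+4 fires, +5 burnt)
Step 7: cell (1,1)='.' (+3 fires, +4 burnt)
Step 8: cell (1,1)='.' (+1 fires, +3 burnt)
Step 9: cell (1,1)='.' (+0 fires, +1 burnt)
  fire out at step 9

3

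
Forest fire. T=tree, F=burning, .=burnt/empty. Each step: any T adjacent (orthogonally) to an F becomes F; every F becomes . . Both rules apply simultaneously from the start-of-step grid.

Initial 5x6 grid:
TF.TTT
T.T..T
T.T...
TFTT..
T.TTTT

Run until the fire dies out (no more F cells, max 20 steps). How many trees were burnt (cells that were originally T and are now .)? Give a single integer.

Answer: 13

Derivation:
Step 1: +3 fires, +2 burnt (F count now 3)
Step 2: +6 fires, +3 burnt (F count now 6)
Step 3: +2 fires, +6 burnt (F count now 2)
Step 4: +1 fires, +2 burnt (F count now 1)
Step 5: +1 fires, +1 burnt (F count now 1)
Step 6: +0 fires, +1 burnt (F count now 0)
Fire out after step 6
Initially T: 17, now '.': 26
Total burnt (originally-T cells now '.'): 13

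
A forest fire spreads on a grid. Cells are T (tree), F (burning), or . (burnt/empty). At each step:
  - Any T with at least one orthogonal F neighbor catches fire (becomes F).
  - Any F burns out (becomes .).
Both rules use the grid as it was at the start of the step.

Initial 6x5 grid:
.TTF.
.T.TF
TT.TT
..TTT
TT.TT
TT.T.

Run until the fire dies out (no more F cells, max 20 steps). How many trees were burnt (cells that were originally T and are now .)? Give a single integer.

Step 1: +3 fires, +2 burnt (F count now 3)
Step 2: +3 fires, +3 burnt (F count now 3)
Step 3: +3 fires, +3 burnt (F count now 3)
Step 4: +3 fires, +3 burnt (F count now 3)
Step 5: +2 fires, +3 burnt (F count now 2)
Step 6: +0 fires, +2 burnt (F count now 0)
Fire out after step 6
Initially T: 18, now '.': 26
Total burnt (originally-T cells now '.'): 14

Answer: 14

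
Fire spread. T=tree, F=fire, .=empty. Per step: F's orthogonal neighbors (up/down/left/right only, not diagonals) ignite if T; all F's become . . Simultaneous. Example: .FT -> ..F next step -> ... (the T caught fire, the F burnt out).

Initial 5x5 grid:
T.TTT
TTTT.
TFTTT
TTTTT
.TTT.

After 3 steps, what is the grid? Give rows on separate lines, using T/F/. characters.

Step 1: 4 trees catch fire, 1 burn out
  T.TTT
  TFTT.
  F.FTT
  TFTTT
  .TTT.
Step 2: 6 trees catch fire, 4 burn out
  T.TTT
  F.FT.
  ...FT
  F.FTT
  .FTT.
Step 3: 6 trees catch fire, 6 burn out
  F.FTT
  ...F.
  ....F
  ...FT
  ..FT.

F.FTT
...F.
....F
...FT
..FT.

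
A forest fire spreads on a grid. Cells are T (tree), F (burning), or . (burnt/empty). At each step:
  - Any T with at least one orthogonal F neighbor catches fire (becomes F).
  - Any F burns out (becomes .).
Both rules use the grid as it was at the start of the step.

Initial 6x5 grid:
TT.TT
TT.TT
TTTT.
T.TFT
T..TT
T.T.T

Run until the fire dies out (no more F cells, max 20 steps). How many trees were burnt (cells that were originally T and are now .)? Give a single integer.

Step 1: +4 fires, +1 burnt (F count now 4)
Step 2: +3 fires, +4 burnt (F count now 3)
Step 3: +4 fires, +3 burnt (F count now 4)
Step 4: +3 fires, +4 burnt (F count now 3)
Step 5: +3 fires, +3 burnt (F count now 3)
Step 6: +2 fires, +3 burnt (F count now 2)
Step 7: +1 fires, +2 burnt (F count now 1)
Step 8: +0 fires, +1 burnt (F count now 0)
Fire out after step 8
Initially T: 21, now '.': 29
Total burnt (originally-T cells now '.'): 20

Answer: 20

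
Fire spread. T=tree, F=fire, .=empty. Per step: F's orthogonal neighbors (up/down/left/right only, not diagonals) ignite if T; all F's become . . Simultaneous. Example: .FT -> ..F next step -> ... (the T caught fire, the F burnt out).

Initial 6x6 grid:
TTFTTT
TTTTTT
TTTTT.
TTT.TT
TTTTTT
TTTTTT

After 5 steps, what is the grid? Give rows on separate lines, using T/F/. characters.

Step 1: 3 trees catch fire, 1 burn out
  TF.FTT
  TTFTTT
  TTTTT.
  TTT.TT
  TTTTTT
  TTTTTT
Step 2: 5 trees catch fire, 3 burn out
  F...FT
  TF.FTT
  TTFTT.
  TTT.TT
  TTTTTT
  TTTTTT
Step 3: 6 trees catch fire, 5 burn out
  .....F
  F...FT
  TF.FT.
  TTF.TT
  TTTTTT
  TTTTTT
Step 4: 5 trees catch fire, 6 burn out
  ......
  .....F
  F...F.
  TF..TT
  TTFTTT
  TTTTTT
Step 5: 5 trees catch fire, 5 burn out
  ......
  ......
  ......
  F...FT
  TF.FTT
  TTFTTT

......
......
......
F...FT
TF.FTT
TTFTTT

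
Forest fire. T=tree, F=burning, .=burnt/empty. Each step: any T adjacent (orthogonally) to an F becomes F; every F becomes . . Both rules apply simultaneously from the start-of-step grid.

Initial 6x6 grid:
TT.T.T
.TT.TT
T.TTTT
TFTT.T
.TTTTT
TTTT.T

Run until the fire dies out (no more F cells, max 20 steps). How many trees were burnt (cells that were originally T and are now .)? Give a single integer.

Answer: 26

Derivation:
Step 1: +3 fires, +1 burnt (F count now 3)
Step 2: +5 fires, +3 burnt (F count now 5)
Step 3: +5 fires, +5 burnt (F count now 5)
Step 4: +4 fires, +5 burnt (F count now 4)
Step 5: +4 fires, +4 burnt (F count now 4)
Step 6: +4 fires, +4 burnt (F count now 4)
Step 7: +1 fires, +4 burnt (F count now 1)
Step 8: +0 fires, +1 burnt (F count now 0)
Fire out after step 8
Initially T: 27, now '.': 35
Total burnt (originally-T cells now '.'): 26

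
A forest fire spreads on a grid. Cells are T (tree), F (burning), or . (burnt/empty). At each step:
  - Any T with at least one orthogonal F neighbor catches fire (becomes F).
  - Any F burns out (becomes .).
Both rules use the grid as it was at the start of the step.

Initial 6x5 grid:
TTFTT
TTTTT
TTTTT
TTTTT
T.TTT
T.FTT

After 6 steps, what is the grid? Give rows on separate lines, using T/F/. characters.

Step 1: 5 trees catch fire, 2 burn out
  TF.FT
  TTFTT
  TTTTT
  TTTTT
  T.FTT
  T..FT
Step 2: 8 trees catch fire, 5 burn out
  F...F
  TF.FT
  TTFTT
  TTFTT
  T..FT
  T...F
Step 3: 7 trees catch fire, 8 burn out
  .....
  F...F
  TF.FT
  TF.FT
  T...F
  T....
Step 4: 4 trees catch fire, 7 burn out
  .....
  .....
  F...F
  F...F
  T....
  T....
Step 5: 1 trees catch fire, 4 burn out
  .....
  .....
  .....
  .....
  F....
  T....
Step 6: 1 trees catch fire, 1 burn out
  .....
  .....
  .....
  .....
  .....
  F....

.....
.....
.....
.....
.....
F....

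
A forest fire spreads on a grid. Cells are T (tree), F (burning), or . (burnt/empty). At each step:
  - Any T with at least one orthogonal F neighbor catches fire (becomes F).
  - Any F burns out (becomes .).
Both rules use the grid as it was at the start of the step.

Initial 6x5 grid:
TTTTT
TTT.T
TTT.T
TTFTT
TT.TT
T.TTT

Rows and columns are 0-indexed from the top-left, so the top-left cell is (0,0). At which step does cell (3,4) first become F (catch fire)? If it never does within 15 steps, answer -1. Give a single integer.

Step 1: cell (3,4)='T' (+3 fires, +1 burnt)
Step 2: cell (3,4)='F' (+6 fires, +3 burnt)
  -> target ignites at step 2
Step 3: cell (3,4)='.' (+7 fires, +6 burnt)
Step 4: cell (3,4)='.' (+7 fires, +7 burnt)
Step 5: cell (3,4)='.' (+2 fires, +7 burnt)
Step 6: cell (3,4)='.' (+0 fires, +2 burnt)
  fire out at step 6

2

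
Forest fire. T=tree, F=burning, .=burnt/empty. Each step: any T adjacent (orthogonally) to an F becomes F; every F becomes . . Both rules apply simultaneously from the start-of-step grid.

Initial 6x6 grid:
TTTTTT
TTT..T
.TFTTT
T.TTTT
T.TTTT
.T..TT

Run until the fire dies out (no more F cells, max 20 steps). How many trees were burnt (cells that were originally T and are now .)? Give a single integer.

Answer: 24

Derivation:
Step 1: +4 fires, +1 burnt (F count now 4)
Step 2: +5 fires, +4 burnt (F count now 5)
Step 3: +6 fires, +5 burnt (F count now 6)
Step 4: +5 fires, +6 burnt (F count now 5)
Step 5: +3 fires, +5 burnt (F count now 3)
Step 6: +1 fires, +3 burnt (F count now 1)
Step 7: +0 fires, +1 burnt (F count now 0)
Fire out after step 7
Initially T: 27, now '.': 33
Total burnt (originally-T cells now '.'): 24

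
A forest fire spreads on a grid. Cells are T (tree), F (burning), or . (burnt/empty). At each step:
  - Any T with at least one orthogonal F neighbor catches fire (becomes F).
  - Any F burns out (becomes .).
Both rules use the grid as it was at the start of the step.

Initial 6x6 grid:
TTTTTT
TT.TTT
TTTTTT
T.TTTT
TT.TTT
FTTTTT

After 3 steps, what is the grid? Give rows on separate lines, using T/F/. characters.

Step 1: 2 trees catch fire, 1 burn out
  TTTTTT
  TT.TTT
  TTTTTT
  T.TTTT
  FT.TTT
  .FTTTT
Step 2: 3 trees catch fire, 2 burn out
  TTTTTT
  TT.TTT
  TTTTTT
  F.TTTT
  .F.TTT
  ..FTTT
Step 3: 2 trees catch fire, 3 burn out
  TTTTTT
  TT.TTT
  FTTTTT
  ..TTTT
  ...TTT
  ...FTT

TTTTTT
TT.TTT
FTTTTT
..TTTT
...TTT
...FTT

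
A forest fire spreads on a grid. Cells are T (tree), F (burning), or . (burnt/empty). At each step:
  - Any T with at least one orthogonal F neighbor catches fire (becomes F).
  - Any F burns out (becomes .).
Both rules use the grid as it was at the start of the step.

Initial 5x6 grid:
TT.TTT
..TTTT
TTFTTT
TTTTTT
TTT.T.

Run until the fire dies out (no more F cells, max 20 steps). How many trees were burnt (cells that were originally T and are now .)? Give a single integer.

Answer: 22

Derivation:
Step 1: +4 fires, +1 burnt (F count now 4)
Step 2: +6 fires, +4 burnt (F count now 6)
Step 3: +6 fires, +6 burnt (F count now 6)
Step 4: +5 fires, +6 burnt (F count now 5)
Step 5: +1 fires, +5 burnt (F count now 1)
Step 6: +0 fires, +1 burnt (F count now 0)
Fire out after step 6
Initially T: 24, now '.': 28
Total burnt (originally-T cells now '.'): 22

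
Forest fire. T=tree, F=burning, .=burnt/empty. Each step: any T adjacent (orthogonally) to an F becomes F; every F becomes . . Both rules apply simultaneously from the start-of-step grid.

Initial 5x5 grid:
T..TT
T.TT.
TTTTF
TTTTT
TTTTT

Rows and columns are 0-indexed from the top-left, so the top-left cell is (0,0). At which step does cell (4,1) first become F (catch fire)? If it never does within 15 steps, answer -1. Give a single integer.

Step 1: cell (4,1)='T' (+2 fires, +1 burnt)
Step 2: cell (4,1)='T' (+4 fires, +2 burnt)
Step 3: cell (4,1)='T' (+5 fires, +4 burnt)
Step 4: cell (4,1)='T' (+4 fires, +5 burnt)
Step 5: cell (4,1)='F' (+3 fires, +4 burnt)
  -> target ignites at step 5
Step 6: cell (4,1)='.' (+2 fires, +3 burnt)
Step 7: cell (4,1)='.' (+0 fires, +2 burnt)
  fire out at step 7

5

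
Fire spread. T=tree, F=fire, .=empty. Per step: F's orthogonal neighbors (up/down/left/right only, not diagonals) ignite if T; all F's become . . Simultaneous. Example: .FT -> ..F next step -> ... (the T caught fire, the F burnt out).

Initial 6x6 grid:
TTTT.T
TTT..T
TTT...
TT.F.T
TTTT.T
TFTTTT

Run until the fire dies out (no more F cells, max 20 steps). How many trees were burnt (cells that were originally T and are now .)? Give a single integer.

Step 1: +4 fires, +2 burnt (F count now 4)
Step 2: +4 fires, +4 burnt (F count now 4)
Step 3: +3 fires, +4 burnt (F count now 3)
Step 4: +4 fires, +3 burnt (F count now 4)
Step 5: +4 fires, +4 burnt (F count now 4)
Step 6: +3 fires, +4 burnt (F count now 3)
Step 7: +1 fires, +3 burnt (F count now 1)
Step 8: +0 fires, +1 burnt (F count now 0)
Fire out after step 8
Initially T: 25, now '.': 34
Total burnt (originally-T cells now '.'): 23

Answer: 23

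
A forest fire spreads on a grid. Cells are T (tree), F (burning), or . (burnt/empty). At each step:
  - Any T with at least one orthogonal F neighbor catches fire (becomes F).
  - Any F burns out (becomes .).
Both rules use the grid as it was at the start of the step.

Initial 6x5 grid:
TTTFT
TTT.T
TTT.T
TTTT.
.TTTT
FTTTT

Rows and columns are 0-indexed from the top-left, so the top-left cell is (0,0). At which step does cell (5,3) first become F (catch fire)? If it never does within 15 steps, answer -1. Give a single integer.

Step 1: cell (5,3)='T' (+3 fires, +2 burnt)
Step 2: cell (5,3)='T' (+5 fires, +3 burnt)
Step 3: cell (5,3)='F' (+7 fires, +5 burnt)
  -> target ignites at step 3
Step 4: cell (5,3)='.' (+6 fires, +7 burnt)
Step 5: cell (5,3)='.' (+3 fires, +6 burnt)
Step 6: cell (5,3)='.' (+0 fires, +3 burnt)
  fire out at step 6

3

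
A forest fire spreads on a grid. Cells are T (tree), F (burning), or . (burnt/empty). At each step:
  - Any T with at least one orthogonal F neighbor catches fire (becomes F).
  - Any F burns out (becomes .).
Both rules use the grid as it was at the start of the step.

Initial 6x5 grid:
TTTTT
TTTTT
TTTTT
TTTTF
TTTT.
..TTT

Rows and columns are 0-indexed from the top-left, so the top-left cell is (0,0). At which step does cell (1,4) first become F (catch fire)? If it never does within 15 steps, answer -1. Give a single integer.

Step 1: cell (1,4)='T' (+2 fires, +1 burnt)
Step 2: cell (1,4)='F' (+4 fires, +2 burnt)
  -> target ignites at step 2
Step 3: cell (1,4)='.' (+6 fires, +4 burnt)
Step 4: cell (1,4)='.' (+7 fires, +6 burnt)
Step 5: cell (1,4)='.' (+4 fires, +7 burnt)
Step 6: cell (1,4)='.' (+2 fires, +4 burnt)
Step 7: cell (1,4)='.' (+1 fires, +2 burnt)
Step 8: cell (1,4)='.' (+0 fires, +1 burnt)
  fire out at step 8

2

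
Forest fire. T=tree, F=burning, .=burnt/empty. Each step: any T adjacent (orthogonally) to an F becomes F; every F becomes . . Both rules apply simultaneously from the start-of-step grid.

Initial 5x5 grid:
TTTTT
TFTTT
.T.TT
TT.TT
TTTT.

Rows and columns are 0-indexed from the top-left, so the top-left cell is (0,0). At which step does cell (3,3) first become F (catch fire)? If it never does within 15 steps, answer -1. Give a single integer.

Step 1: cell (3,3)='T' (+4 fires, +1 burnt)
Step 2: cell (3,3)='T' (+4 fires, +4 burnt)
Step 3: cell (3,3)='T' (+5 fires, +4 burnt)
Step 4: cell (3,3)='F' (+5 fires, +5 burnt)
  -> target ignites at step 4
Step 5: cell (3,3)='.' (+2 fires, +5 burnt)
Step 6: cell (3,3)='.' (+0 fires, +2 burnt)
  fire out at step 6

4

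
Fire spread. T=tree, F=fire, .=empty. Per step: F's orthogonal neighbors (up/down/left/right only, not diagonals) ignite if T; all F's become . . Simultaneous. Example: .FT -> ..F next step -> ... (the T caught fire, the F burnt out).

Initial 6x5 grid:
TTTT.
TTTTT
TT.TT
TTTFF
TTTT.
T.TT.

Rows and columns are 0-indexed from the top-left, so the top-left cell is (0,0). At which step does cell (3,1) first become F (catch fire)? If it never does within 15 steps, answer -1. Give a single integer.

Step 1: cell (3,1)='T' (+4 fires, +2 burnt)
Step 2: cell (3,1)='F' (+5 fires, +4 burnt)
  -> target ignites at step 2
Step 3: cell (3,1)='.' (+6 fires, +5 burnt)
Step 4: cell (3,1)='.' (+4 fires, +6 burnt)
Step 5: cell (3,1)='.' (+3 fires, +4 burnt)
Step 6: cell (3,1)='.' (+1 fires, +3 burnt)
Step 7: cell (3,1)='.' (+0 fires, +1 burnt)
  fire out at step 7

2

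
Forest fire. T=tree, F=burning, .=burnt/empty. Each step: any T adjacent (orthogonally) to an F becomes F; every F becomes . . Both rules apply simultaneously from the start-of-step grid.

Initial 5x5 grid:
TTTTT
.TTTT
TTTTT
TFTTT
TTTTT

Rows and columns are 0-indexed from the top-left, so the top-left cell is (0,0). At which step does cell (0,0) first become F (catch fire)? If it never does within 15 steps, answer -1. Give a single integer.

Step 1: cell (0,0)='T' (+4 fires, +1 burnt)
Step 2: cell (0,0)='T' (+6 fires, +4 burnt)
Step 3: cell (0,0)='T' (+5 fires, +6 burnt)
Step 4: cell (0,0)='F' (+5 fires, +5 burnt)
  -> target ignites at step 4
Step 5: cell (0,0)='.' (+2 fires, +5 burnt)
Step 6: cell (0,0)='.' (+1 fires, +2 burnt)
Step 7: cell (0,0)='.' (+0 fires, +1 burnt)
  fire out at step 7

4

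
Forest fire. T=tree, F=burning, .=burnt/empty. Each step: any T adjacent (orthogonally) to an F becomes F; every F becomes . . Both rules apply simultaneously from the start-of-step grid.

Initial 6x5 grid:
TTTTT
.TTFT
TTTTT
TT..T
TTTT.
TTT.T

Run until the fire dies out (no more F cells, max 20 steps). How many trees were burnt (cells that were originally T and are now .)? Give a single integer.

Step 1: +4 fires, +1 burnt (F count now 4)
Step 2: +5 fires, +4 burnt (F count now 5)
Step 3: +3 fires, +5 burnt (F count now 3)
Step 4: +3 fires, +3 burnt (F count now 3)
Step 5: +2 fires, +3 burnt (F count now 2)
Step 6: +3 fires, +2 burnt (F count now 3)
Step 7: +3 fires, +3 burnt (F count now 3)
Step 8: +0 fires, +3 burnt (F count now 0)
Fire out after step 8
Initially T: 24, now '.': 29
Total burnt (originally-T cells now '.'): 23

Answer: 23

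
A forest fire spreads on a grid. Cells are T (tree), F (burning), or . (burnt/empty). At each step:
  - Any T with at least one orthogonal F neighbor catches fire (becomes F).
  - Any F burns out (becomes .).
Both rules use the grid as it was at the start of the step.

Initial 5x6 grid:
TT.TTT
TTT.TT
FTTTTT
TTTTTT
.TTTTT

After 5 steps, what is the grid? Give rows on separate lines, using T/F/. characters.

Step 1: 3 trees catch fire, 1 burn out
  TT.TTT
  FTT.TT
  .FTTTT
  FTTTTT
  .TTTTT
Step 2: 4 trees catch fire, 3 burn out
  FT.TTT
  .FT.TT
  ..FTTT
  .FTTTT
  .TTTTT
Step 3: 5 trees catch fire, 4 burn out
  .F.TTT
  ..F.TT
  ...FTT
  ..FTTT
  .FTTTT
Step 4: 3 trees catch fire, 5 burn out
  ...TTT
  ....TT
  ....FT
  ...FTT
  ..FTTT
Step 5: 4 trees catch fire, 3 burn out
  ...TTT
  ....FT
  .....F
  ....FT
  ...FTT

...TTT
....FT
.....F
....FT
...FTT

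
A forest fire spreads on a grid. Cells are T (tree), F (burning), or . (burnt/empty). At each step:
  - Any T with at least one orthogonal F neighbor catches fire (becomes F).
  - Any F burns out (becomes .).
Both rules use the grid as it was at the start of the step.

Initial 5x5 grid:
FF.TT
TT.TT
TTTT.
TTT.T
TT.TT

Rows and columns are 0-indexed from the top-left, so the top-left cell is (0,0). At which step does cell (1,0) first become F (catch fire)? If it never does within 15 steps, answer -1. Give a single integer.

Step 1: cell (1,0)='F' (+2 fires, +2 burnt)
  -> target ignites at step 1
Step 2: cell (1,0)='.' (+2 fires, +2 burnt)
Step 3: cell (1,0)='.' (+3 fires, +2 burnt)
Step 4: cell (1,0)='.' (+4 fires, +3 burnt)
Step 5: cell (1,0)='.' (+1 fires, +4 burnt)
Step 6: cell (1,0)='.' (+2 fires, +1 burnt)
Step 7: cell (1,0)='.' (+1 fires, +2 burnt)
Step 8: cell (1,0)='.' (+0 fires, +1 burnt)
  fire out at step 8

1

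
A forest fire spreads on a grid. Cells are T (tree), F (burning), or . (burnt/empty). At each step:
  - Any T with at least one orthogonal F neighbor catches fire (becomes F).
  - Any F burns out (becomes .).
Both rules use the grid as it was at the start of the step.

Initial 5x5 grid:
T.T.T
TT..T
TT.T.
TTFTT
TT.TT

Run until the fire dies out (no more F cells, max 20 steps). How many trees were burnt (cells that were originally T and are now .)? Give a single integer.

Step 1: +2 fires, +1 burnt (F count now 2)
Step 2: +6 fires, +2 burnt (F count now 6)
Step 3: +4 fires, +6 burnt (F count now 4)
Step 4: +1 fires, +4 burnt (F count now 1)
Step 5: +1 fires, +1 burnt (F count now 1)
Step 6: +0 fires, +1 burnt (F count now 0)
Fire out after step 6
Initially T: 17, now '.': 22
Total burnt (originally-T cells now '.'): 14

Answer: 14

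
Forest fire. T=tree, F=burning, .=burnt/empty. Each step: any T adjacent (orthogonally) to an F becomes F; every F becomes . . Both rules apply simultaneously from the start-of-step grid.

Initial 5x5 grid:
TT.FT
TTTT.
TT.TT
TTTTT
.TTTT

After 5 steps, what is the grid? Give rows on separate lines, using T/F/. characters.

Step 1: 2 trees catch fire, 1 burn out
  TT..F
  TTTF.
  TT.TT
  TTTTT
  .TTTT
Step 2: 2 trees catch fire, 2 burn out
  TT...
  TTF..
  TT.FT
  TTTTT
  .TTTT
Step 3: 3 trees catch fire, 2 burn out
  TT...
  TF...
  TT..F
  TTTFT
  .TTTT
Step 4: 6 trees catch fire, 3 burn out
  TF...
  F....
  TF...
  TTF.F
  .TTFT
Step 5: 5 trees catch fire, 6 burn out
  F....
  .....
  F....
  TF...
  .TF.F

F....
.....
F....
TF...
.TF.F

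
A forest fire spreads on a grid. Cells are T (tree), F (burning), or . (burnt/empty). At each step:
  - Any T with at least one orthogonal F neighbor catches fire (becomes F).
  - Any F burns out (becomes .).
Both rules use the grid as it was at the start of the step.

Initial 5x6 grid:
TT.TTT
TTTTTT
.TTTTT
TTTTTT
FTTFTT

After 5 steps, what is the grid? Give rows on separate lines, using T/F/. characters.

Step 1: 5 trees catch fire, 2 burn out
  TT.TTT
  TTTTTT
  .TTTTT
  FTTFTT
  .FF.FT
Step 2: 5 trees catch fire, 5 burn out
  TT.TTT
  TTTTTT
  .TTFTT
  .FF.FT
  .....F
Step 3: 5 trees catch fire, 5 burn out
  TT.TTT
  TTTFTT
  .FF.FT
  .....F
  ......
Step 4: 5 trees catch fire, 5 burn out
  TT.FTT
  TFF.FT
  .....F
  ......
  ......
Step 5: 4 trees catch fire, 5 burn out
  TF..FT
  F....F
  ......
  ......
  ......

TF..FT
F....F
......
......
......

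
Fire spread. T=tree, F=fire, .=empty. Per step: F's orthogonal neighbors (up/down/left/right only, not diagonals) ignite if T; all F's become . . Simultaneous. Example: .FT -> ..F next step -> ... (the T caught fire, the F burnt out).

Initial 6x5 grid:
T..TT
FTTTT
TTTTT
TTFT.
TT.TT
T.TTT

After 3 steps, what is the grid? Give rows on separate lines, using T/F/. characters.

Step 1: 6 trees catch fire, 2 burn out
  F..TT
  .FTTT
  FTFTT
  TF.F.
  TT.TT
  T.TTT
Step 2: 6 trees catch fire, 6 burn out
  ...TT
  ..FTT
  .F.FT
  F....
  TF.FT
  T.TTT
Step 3: 5 trees catch fire, 6 burn out
  ...TT
  ...FT
  ....F
  .....
  F...F
  T.TFT

...TT
...FT
....F
.....
F...F
T.TFT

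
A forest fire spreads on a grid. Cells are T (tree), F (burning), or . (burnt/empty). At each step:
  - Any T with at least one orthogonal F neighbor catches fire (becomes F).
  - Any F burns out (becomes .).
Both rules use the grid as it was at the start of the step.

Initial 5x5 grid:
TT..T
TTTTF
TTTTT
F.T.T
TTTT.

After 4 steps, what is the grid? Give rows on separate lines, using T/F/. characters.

Step 1: 5 trees catch fire, 2 burn out
  TT..F
  TTTF.
  FTTTF
  ..T.T
  FTTT.
Step 2: 6 trees catch fire, 5 burn out
  TT...
  FTF..
  .FTF.
  ..T.F
  .FTT.
Step 3: 4 trees catch fire, 6 burn out
  FT...
  .F...
  ..F..
  ..T..
  ..FT.
Step 4: 3 trees catch fire, 4 burn out
  .F...
  .....
  .....
  ..F..
  ...F.

.F...
.....
.....
..F..
...F.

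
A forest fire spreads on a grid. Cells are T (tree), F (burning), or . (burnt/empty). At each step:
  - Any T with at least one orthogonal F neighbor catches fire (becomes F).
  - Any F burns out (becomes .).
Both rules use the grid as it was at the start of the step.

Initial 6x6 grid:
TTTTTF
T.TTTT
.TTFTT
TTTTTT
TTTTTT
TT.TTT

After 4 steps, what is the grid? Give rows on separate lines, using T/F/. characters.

Step 1: 6 trees catch fire, 2 burn out
  TTTTF.
  T.TFTF
  .TF.FT
  TTTFTT
  TTTTTT
  TT.TTT
Step 2: 8 trees catch fire, 6 burn out
  TTTF..
  T.F.F.
  .F...F
  TTF.FT
  TTTFTT
  TT.TTT
Step 3: 6 trees catch fire, 8 burn out
  TTF...
  T.....
  ......
  TF...F
  TTF.FT
  TT.FTT
Step 4: 5 trees catch fire, 6 burn out
  TF....
  T.....
  ......
  F.....
  TF...F
  TT..FT

TF....
T.....
......
F.....
TF...F
TT..FT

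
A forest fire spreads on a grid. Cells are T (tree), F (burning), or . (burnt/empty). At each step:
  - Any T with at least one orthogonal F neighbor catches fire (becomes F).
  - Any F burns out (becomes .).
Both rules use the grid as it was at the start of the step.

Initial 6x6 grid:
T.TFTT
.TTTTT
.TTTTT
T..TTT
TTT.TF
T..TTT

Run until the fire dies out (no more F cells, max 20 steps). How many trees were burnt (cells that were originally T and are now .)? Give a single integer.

Answer: 20

Derivation:
Step 1: +6 fires, +2 burnt (F count now 6)
Step 2: +7 fires, +6 burnt (F count now 7)
Step 3: +6 fires, +7 burnt (F count now 6)
Step 4: +1 fires, +6 burnt (F count now 1)
Step 5: +0 fires, +1 burnt (F count now 0)
Fire out after step 5
Initially T: 26, now '.': 30
Total burnt (originally-T cells now '.'): 20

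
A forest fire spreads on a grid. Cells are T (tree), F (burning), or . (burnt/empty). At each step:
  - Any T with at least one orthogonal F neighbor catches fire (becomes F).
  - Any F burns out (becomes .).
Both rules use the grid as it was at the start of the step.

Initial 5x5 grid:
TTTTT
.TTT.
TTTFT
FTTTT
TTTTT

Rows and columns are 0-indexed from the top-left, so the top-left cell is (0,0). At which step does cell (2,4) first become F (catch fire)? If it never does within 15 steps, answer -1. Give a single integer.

Step 1: cell (2,4)='F' (+7 fires, +2 burnt)
  -> target ignites at step 1
Step 2: cell (2,4)='.' (+7 fires, +7 burnt)
Step 3: cell (2,4)='.' (+5 fires, +7 burnt)
Step 4: cell (2,4)='.' (+1 fires, +5 burnt)
Step 5: cell (2,4)='.' (+1 fires, +1 burnt)
Step 6: cell (2,4)='.' (+0 fires, +1 burnt)
  fire out at step 6

1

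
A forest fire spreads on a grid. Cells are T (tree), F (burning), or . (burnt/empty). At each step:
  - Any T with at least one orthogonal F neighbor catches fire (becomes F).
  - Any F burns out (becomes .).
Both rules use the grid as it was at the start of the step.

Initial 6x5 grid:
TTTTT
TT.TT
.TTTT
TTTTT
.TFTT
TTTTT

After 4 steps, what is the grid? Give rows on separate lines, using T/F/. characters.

Step 1: 4 trees catch fire, 1 burn out
  TTTTT
  TT.TT
  .TTTT
  TTFTT
  .F.FT
  TTFTT
Step 2: 6 trees catch fire, 4 burn out
  TTTTT
  TT.TT
  .TFTT
  TF.FT
  ....F
  TF.FT
Step 3: 6 trees catch fire, 6 burn out
  TTTTT
  TT.TT
  .F.FT
  F...F
  .....
  F...F
Step 4: 3 trees catch fire, 6 burn out
  TTTTT
  TF.FT
  ....F
  .....
  .....
  .....

TTTTT
TF.FT
....F
.....
.....
.....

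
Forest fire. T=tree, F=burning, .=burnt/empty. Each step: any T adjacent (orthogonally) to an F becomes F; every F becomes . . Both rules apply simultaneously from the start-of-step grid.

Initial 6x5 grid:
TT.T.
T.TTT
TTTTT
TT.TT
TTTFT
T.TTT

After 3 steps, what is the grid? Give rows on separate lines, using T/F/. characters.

Step 1: 4 trees catch fire, 1 burn out
  TT.T.
  T.TTT
  TTTTT
  TT.FT
  TTF.F
  T.TFT
Step 2: 5 trees catch fire, 4 burn out
  TT.T.
  T.TTT
  TTTFT
  TT..F
  TF...
  T.F.F
Step 3: 5 trees catch fire, 5 burn out
  TT.T.
  T.TFT
  TTF.F
  TF...
  F....
  T....

TT.T.
T.TFT
TTF.F
TF...
F....
T....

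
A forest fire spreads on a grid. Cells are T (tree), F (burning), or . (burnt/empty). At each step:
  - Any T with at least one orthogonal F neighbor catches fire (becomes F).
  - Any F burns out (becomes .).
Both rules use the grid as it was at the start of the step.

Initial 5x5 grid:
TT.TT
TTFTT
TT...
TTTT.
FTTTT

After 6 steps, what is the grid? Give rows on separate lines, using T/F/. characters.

Step 1: 4 trees catch fire, 2 burn out
  TT.TT
  TF.FT
  TT...
  FTTT.
  .FTTT
Step 2: 8 trees catch fire, 4 burn out
  TF.FT
  F...F
  FF...
  .FTT.
  ..FTT
Step 3: 4 trees catch fire, 8 burn out
  F...F
  .....
  .....
  ..FT.
  ...FT
Step 4: 2 trees catch fire, 4 burn out
  .....
  .....
  .....
  ...F.
  ....F
Step 5: 0 trees catch fire, 2 burn out
  .....
  .....
  .....
  .....
  .....
Step 6: 0 trees catch fire, 0 burn out
  .....
  .....
  .....
  .....
  .....

.....
.....
.....
.....
.....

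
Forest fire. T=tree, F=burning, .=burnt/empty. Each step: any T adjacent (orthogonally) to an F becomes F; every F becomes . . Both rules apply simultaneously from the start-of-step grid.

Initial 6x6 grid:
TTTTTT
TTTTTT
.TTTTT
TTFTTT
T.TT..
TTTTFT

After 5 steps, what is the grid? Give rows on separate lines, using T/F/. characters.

Step 1: 6 trees catch fire, 2 burn out
  TTTTTT
  TTTTTT
  .TFTTT
  TF.FTT
  T.FT..
  TTTF.F
Step 2: 7 trees catch fire, 6 burn out
  TTTTTT
  TTFTTT
  .F.FTT
  F...FT
  T..F..
  TTF...
Step 3: 7 trees catch fire, 7 burn out
  TTFTTT
  TF.FTT
  ....FT
  .....F
  F.....
  TF....
Step 4: 6 trees catch fire, 7 burn out
  TF.FTT
  F...FT
  .....F
  ......
  ......
  F.....
Step 5: 3 trees catch fire, 6 burn out
  F...FT
  .....F
  ......
  ......
  ......
  ......

F...FT
.....F
......
......
......
......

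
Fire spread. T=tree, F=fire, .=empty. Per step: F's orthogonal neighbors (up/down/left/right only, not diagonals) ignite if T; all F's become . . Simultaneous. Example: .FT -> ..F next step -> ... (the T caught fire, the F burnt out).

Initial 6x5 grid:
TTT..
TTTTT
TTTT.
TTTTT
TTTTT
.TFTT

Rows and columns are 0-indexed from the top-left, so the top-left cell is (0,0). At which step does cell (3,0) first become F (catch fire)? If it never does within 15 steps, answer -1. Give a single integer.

Step 1: cell (3,0)='T' (+3 fires, +1 burnt)
Step 2: cell (3,0)='T' (+4 fires, +3 burnt)
Step 3: cell (3,0)='T' (+5 fires, +4 burnt)
Step 4: cell (3,0)='F' (+5 fires, +5 burnt)
  -> target ignites at step 4
Step 5: cell (3,0)='.' (+4 fires, +5 burnt)
Step 6: cell (3,0)='.' (+3 fires, +4 burnt)
Step 7: cell (3,0)='.' (+1 fires, +3 burnt)
Step 8: cell (3,0)='.' (+0 fires, +1 burnt)
  fire out at step 8

4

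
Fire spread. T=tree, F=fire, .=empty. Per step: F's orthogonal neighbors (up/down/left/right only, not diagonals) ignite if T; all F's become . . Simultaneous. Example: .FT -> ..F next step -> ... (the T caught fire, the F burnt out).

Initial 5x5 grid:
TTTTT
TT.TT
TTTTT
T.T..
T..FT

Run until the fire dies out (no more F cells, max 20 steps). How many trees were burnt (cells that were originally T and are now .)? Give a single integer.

Answer: 1

Derivation:
Step 1: +1 fires, +1 burnt (F count now 1)
Step 2: +0 fires, +1 burnt (F count now 0)
Fire out after step 2
Initially T: 18, now '.': 8
Total burnt (originally-T cells now '.'): 1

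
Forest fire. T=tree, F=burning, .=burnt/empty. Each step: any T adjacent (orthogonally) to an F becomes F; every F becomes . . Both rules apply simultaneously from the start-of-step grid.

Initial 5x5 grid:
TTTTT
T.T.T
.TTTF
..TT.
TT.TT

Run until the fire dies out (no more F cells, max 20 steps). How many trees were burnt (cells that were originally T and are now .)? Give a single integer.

Answer: 15

Derivation:
Step 1: +2 fires, +1 burnt (F count now 2)
Step 2: +3 fires, +2 burnt (F count now 3)
Step 3: +5 fires, +3 burnt (F count now 5)
Step 4: +2 fires, +5 burnt (F count now 2)
Step 5: +1 fires, +2 burnt (F count now 1)
Step 6: +1 fires, +1 burnt (F count now 1)
Step 7: +1 fires, +1 burnt (F count now 1)
Step 8: +0 fires, +1 burnt (F count now 0)
Fire out after step 8
Initially T: 17, now '.': 23
Total burnt (originally-T cells now '.'): 15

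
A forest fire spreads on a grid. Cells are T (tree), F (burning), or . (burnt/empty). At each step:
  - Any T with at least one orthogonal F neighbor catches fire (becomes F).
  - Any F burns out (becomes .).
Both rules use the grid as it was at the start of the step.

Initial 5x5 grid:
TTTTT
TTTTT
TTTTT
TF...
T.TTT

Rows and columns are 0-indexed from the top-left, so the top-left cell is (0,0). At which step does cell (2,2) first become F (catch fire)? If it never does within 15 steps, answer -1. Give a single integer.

Step 1: cell (2,2)='T' (+2 fires, +1 burnt)
Step 2: cell (2,2)='F' (+4 fires, +2 burnt)
  -> target ignites at step 2
Step 3: cell (2,2)='.' (+4 fires, +4 burnt)
Step 4: cell (2,2)='.' (+4 fires, +4 burnt)
Step 5: cell (2,2)='.' (+2 fires, +4 burnt)
Step 6: cell (2,2)='.' (+1 fires, +2 burnt)
Step 7: cell (2,2)='.' (+0 fires, +1 burnt)
  fire out at step 7

2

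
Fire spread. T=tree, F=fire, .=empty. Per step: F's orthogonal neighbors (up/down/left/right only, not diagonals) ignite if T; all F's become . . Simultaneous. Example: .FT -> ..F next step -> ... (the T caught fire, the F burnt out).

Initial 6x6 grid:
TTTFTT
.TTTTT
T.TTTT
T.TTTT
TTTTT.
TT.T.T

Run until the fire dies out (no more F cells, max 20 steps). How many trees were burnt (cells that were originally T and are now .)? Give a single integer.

Answer: 28

Derivation:
Step 1: +3 fires, +1 burnt (F count now 3)
Step 2: +5 fires, +3 burnt (F count now 5)
Step 3: +6 fires, +5 burnt (F count now 6)
Step 4: +4 fires, +6 burnt (F count now 4)
Step 5: +4 fires, +4 burnt (F count now 4)
Step 6: +1 fires, +4 burnt (F count now 1)
Step 7: +2 fires, +1 burnt (F count now 2)
Step 8: +2 fires, +2 burnt (F count now 2)
Step 9: +1 fires, +2 burnt (F count now 1)
Step 10: +0 fires, +1 burnt (F count now 0)
Fire out after step 10
Initially T: 29, now '.': 35
Total burnt (originally-T cells now '.'): 28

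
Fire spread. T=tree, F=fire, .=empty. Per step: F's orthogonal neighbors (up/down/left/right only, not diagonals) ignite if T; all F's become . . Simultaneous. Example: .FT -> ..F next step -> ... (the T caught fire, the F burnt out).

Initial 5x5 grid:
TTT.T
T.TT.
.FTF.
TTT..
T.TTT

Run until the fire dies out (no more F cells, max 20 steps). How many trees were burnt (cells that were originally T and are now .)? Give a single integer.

Step 1: +3 fires, +2 burnt (F count now 3)
Step 2: +3 fires, +3 burnt (F count now 3)
Step 3: +3 fires, +3 burnt (F count now 3)
Step 4: +2 fires, +3 burnt (F count now 2)
Step 5: +2 fires, +2 burnt (F count now 2)
Step 6: +1 fires, +2 burnt (F count now 1)
Step 7: +0 fires, +1 burnt (F count now 0)
Fire out after step 7
Initially T: 15, now '.': 24
Total burnt (originally-T cells now '.'): 14

Answer: 14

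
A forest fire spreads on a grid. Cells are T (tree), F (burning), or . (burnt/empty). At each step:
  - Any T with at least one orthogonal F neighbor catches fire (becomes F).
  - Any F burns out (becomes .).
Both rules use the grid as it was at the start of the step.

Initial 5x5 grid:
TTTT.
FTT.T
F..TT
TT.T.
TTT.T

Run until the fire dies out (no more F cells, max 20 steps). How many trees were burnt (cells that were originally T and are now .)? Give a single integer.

Step 1: +3 fires, +2 burnt (F count now 3)
Step 2: +4 fires, +3 burnt (F count now 4)
Step 3: +2 fires, +4 burnt (F count now 2)
Step 4: +2 fires, +2 burnt (F count now 2)
Step 5: +0 fires, +2 burnt (F count now 0)
Fire out after step 5
Initially T: 16, now '.': 20
Total burnt (originally-T cells now '.'): 11

Answer: 11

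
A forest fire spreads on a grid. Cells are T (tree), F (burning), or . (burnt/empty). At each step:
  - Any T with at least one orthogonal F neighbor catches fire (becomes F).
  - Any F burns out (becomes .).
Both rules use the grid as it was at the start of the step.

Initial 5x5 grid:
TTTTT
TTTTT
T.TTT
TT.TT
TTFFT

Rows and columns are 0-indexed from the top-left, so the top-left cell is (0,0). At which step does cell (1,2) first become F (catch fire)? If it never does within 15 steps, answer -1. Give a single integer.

Step 1: cell (1,2)='T' (+3 fires, +2 burnt)
Step 2: cell (1,2)='T' (+4 fires, +3 burnt)
Step 3: cell (1,2)='T' (+4 fires, +4 burnt)
Step 4: cell (1,2)='F' (+4 fires, +4 burnt)
  -> target ignites at step 4
Step 5: cell (1,2)='.' (+4 fires, +4 burnt)
Step 6: cell (1,2)='.' (+2 fires, +4 burnt)
Step 7: cell (1,2)='.' (+0 fires, +2 burnt)
  fire out at step 7

4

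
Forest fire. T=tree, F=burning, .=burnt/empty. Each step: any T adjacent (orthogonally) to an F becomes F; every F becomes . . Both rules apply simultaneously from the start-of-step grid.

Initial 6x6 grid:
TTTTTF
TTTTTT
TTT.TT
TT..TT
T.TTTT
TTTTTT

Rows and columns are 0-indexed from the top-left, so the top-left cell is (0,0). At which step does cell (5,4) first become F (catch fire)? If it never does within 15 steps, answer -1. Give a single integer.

Step 1: cell (5,4)='T' (+2 fires, +1 burnt)
Step 2: cell (5,4)='T' (+3 fires, +2 burnt)
Step 3: cell (5,4)='T' (+4 fires, +3 burnt)
Step 4: cell (5,4)='T' (+4 fires, +4 burnt)
Step 5: cell (5,4)='T' (+5 fires, +4 burnt)
Step 6: cell (5,4)='F' (+4 fires, +5 burnt)
  -> target ignites at step 6
Step 7: cell (5,4)='.' (+4 fires, +4 burnt)
Step 8: cell (5,4)='.' (+2 fires, +4 burnt)
Step 9: cell (5,4)='.' (+2 fires, +2 burnt)
Step 10: cell (5,4)='.' (+1 fires, +2 burnt)
Step 11: cell (5,4)='.' (+0 fires, +1 burnt)
  fire out at step 11

6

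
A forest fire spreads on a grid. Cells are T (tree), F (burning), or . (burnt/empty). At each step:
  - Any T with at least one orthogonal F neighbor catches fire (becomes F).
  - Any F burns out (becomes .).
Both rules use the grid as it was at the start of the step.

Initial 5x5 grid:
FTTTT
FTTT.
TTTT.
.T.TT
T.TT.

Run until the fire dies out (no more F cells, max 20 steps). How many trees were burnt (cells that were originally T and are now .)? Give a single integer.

Answer: 16

Derivation:
Step 1: +3 fires, +2 burnt (F count now 3)
Step 2: +3 fires, +3 burnt (F count now 3)
Step 3: +4 fires, +3 burnt (F count now 4)
Step 4: +2 fires, +4 burnt (F count now 2)
Step 5: +1 fires, +2 burnt (F count now 1)
Step 6: +2 fires, +1 burnt (F count now 2)
Step 7: +1 fires, +2 burnt (F count now 1)
Step 8: +0 fires, +1 burnt (F count now 0)
Fire out after step 8
Initially T: 17, now '.': 24
Total burnt (originally-T cells now '.'): 16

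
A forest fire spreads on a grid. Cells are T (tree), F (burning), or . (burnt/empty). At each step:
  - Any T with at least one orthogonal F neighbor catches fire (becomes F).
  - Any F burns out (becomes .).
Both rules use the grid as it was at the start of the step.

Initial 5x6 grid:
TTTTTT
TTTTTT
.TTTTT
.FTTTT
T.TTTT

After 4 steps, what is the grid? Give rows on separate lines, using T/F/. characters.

Step 1: 2 trees catch fire, 1 burn out
  TTTTTT
  TTTTTT
  .FTTTT
  ..FTTT
  T.TTTT
Step 2: 4 trees catch fire, 2 burn out
  TTTTTT
  TFTTTT
  ..FTTT
  ...FTT
  T.FTTT
Step 3: 6 trees catch fire, 4 burn out
  TFTTTT
  F.FTTT
  ...FTT
  ....FT
  T..FTT
Step 4: 6 trees catch fire, 6 burn out
  F.FTTT
  ...FTT
  ....FT
  .....F
  T...FT

F.FTTT
...FTT
....FT
.....F
T...FT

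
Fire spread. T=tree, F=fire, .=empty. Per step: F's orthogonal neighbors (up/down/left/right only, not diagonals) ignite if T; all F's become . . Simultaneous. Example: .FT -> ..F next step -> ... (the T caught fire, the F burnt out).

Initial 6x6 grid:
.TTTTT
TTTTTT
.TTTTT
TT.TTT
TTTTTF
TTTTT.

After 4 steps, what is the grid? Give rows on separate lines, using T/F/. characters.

Step 1: 2 trees catch fire, 1 burn out
  .TTTTT
  TTTTTT
  .TTTTT
  TT.TTF
  TTTTF.
  TTTTT.
Step 2: 4 trees catch fire, 2 burn out
  .TTTTT
  TTTTTT
  .TTTTF
  TT.TF.
  TTTF..
  TTTTF.
Step 3: 5 trees catch fire, 4 burn out
  .TTTTT
  TTTTTF
  .TTTF.
  TT.F..
  TTF...
  TTTF..
Step 4: 5 trees catch fire, 5 burn out
  .TTTTF
  TTTTF.
  .TTF..
  TT....
  TF....
  TTF...

.TTTTF
TTTTF.
.TTF..
TT....
TF....
TTF...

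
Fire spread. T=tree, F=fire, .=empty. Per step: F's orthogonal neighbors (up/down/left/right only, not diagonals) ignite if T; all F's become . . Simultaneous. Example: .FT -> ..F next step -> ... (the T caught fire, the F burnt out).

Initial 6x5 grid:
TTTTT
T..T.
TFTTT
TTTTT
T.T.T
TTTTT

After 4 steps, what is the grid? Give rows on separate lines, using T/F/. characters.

Step 1: 3 trees catch fire, 1 burn out
  TTTTT
  T..T.
  F.FTT
  TFTTT
  T.T.T
  TTTTT
Step 2: 4 trees catch fire, 3 burn out
  TTTTT
  F..T.
  ...FT
  F.FTT
  T.T.T
  TTTTT
Step 3: 6 trees catch fire, 4 burn out
  FTTTT
  ...F.
  ....F
  ...FT
  F.F.T
  TTTTT
Step 4: 5 trees catch fire, 6 burn out
  .FTFT
  .....
  .....
  ....F
  ....T
  FTFTT

.FTFT
.....
.....
....F
....T
FTFTT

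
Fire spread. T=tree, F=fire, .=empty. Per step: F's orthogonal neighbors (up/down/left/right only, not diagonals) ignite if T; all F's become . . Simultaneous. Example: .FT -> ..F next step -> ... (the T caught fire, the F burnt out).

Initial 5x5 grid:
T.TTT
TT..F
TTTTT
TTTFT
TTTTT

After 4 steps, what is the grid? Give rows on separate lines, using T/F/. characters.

Step 1: 6 trees catch fire, 2 burn out
  T.TTF
  TT...
  TTTFF
  TTF.F
  TTTFT
Step 2: 5 trees catch fire, 6 burn out
  T.TF.
  TT...
  TTF..
  TF...
  TTF.F
Step 3: 4 trees catch fire, 5 burn out
  T.F..
  TT...
  TF...
  F....
  TF...
Step 4: 3 trees catch fire, 4 burn out
  T....
  TF...
  F....
  .....
  F....

T....
TF...
F....
.....
F....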